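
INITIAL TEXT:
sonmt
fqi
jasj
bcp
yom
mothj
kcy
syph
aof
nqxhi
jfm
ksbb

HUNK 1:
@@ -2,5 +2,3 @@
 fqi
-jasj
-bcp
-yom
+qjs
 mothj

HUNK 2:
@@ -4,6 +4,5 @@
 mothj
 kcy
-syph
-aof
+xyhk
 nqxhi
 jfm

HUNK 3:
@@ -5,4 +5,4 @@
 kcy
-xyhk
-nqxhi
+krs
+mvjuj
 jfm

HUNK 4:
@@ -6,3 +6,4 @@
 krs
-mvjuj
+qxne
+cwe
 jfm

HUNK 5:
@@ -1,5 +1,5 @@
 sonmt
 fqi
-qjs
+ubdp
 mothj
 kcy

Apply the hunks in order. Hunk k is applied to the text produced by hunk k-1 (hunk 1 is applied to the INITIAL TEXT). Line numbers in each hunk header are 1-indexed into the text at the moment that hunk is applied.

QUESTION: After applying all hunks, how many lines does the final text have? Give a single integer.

Hunk 1: at line 2 remove [jasj,bcp,yom] add [qjs] -> 10 lines: sonmt fqi qjs mothj kcy syph aof nqxhi jfm ksbb
Hunk 2: at line 4 remove [syph,aof] add [xyhk] -> 9 lines: sonmt fqi qjs mothj kcy xyhk nqxhi jfm ksbb
Hunk 3: at line 5 remove [xyhk,nqxhi] add [krs,mvjuj] -> 9 lines: sonmt fqi qjs mothj kcy krs mvjuj jfm ksbb
Hunk 4: at line 6 remove [mvjuj] add [qxne,cwe] -> 10 lines: sonmt fqi qjs mothj kcy krs qxne cwe jfm ksbb
Hunk 5: at line 1 remove [qjs] add [ubdp] -> 10 lines: sonmt fqi ubdp mothj kcy krs qxne cwe jfm ksbb
Final line count: 10

Answer: 10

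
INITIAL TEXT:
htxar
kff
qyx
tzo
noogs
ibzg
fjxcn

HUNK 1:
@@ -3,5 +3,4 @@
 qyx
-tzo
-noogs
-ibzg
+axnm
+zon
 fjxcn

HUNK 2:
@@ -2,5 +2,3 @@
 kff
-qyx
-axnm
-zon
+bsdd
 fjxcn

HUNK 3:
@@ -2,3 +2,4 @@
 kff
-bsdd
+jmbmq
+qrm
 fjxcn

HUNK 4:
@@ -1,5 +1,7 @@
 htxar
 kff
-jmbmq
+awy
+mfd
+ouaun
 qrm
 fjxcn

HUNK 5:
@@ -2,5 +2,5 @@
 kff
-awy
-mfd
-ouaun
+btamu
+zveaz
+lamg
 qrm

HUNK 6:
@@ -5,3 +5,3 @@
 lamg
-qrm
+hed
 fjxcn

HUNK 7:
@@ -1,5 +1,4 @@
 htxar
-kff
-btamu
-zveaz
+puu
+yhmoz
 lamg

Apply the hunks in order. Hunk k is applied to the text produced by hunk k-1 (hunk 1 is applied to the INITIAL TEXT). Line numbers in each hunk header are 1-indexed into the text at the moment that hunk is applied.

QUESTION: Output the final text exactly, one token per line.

Hunk 1: at line 3 remove [tzo,noogs,ibzg] add [axnm,zon] -> 6 lines: htxar kff qyx axnm zon fjxcn
Hunk 2: at line 2 remove [qyx,axnm,zon] add [bsdd] -> 4 lines: htxar kff bsdd fjxcn
Hunk 3: at line 2 remove [bsdd] add [jmbmq,qrm] -> 5 lines: htxar kff jmbmq qrm fjxcn
Hunk 4: at line 1 remove [jmbmq] add [awy,mfd,ouaun] -> 7 lines: htxar kff awy mfd ouaun qrm fjxcn
Hunk 5: at line 2 remove [awy,mfd,ouaun] add [btamu,zveaz,lamg] -> 7 lines: htxar kff btamu zveaz lamg qrm fjxcn
Hunk 6: at line 5 remove [qrm] add [hed] -> 7 lines: htxar kff btamu zveaz lamg hed fjxcn
Hunk 7: at line 1 remove [kff,btamu,zveaz] add [puu,yhmoz] -> 6 lines: htxar puu yhmoz lamg hed fjxcn

Answer: htxar
puu
yhmoz
lamg
hed
fjxcn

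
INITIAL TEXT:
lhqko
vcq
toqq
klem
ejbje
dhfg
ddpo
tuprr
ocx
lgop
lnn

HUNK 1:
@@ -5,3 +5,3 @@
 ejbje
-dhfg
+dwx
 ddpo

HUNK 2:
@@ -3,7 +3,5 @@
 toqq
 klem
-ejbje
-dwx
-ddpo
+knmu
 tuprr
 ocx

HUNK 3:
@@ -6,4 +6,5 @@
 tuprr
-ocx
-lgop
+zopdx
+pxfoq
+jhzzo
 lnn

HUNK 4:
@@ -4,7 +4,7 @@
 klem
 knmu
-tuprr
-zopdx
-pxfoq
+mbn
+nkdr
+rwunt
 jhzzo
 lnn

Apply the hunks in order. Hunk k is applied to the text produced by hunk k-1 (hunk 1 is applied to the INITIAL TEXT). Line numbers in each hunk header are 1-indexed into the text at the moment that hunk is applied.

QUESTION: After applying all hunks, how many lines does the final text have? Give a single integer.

Answer: 10

Derivation:
Hunk 1: at line 5 remove [dhfg] add [dwx] -> 11 lines: lhqko vcq toqq klem ejbje dwx ddpo tuprr ocx lgop lnn
Hunk 2: at line 3 remove [ejbje,dwx,ddpo] add [knmu] -> 9 lines: lhqko vcq toqq klem knmu tuprr ocx lgop lnn
Hunk 3: at line 6 remove [ocx,lgop] add [zopdx,pxfoq,jhzzo] -> 10 lines: lhqko vcq toqq klem knmu tuprr zopdx pxfoq jhzzo lnn
Hunk 4: at line 4 remove [tuprr,zopdx,pxfoq] add [mbn,nkdr,rwunt] -> 10 lines: lhqko vcq toqq klem knmu mbn nkdr rwunt jhzzo lnn
Final line count: 10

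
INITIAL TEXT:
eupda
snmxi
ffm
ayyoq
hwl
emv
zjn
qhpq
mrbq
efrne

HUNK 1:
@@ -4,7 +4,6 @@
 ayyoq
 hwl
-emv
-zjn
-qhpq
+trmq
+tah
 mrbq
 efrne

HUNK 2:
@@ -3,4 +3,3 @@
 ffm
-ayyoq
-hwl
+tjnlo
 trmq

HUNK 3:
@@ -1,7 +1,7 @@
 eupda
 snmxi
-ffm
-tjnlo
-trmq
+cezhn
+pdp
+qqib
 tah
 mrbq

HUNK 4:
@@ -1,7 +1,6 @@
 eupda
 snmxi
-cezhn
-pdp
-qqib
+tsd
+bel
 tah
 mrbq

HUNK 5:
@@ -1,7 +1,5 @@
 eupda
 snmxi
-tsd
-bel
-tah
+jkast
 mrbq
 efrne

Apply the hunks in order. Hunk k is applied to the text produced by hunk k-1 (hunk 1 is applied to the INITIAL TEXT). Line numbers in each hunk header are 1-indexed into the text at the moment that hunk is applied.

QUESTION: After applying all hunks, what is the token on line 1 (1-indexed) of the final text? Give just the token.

Hunk 1: at line 4 remove [emv,zjn,qhpq] add [trmq,tah] -> 9 lines: eupda snmxi ffm ayyoq hwl trmq tah mrbq efrne
Hunk 2: at line 3 remove [ayyoq,hwl] add [tjnlo] -> 8 lines: eupda snmxi ffm tjnlo trmq tah mrbq efrne
Hunk 3: at line 1 remove [ffm,tjnlo,trmq] add [cezhn,pdp,qqib] -> 8 lines: eupda snmxi cezhn pdp qqib tah mrbq efrne
Hunk 4: at line 1 remove [cezhn,pdp,qqib] add [tsd,bel] -> 7 lines: eupda snmxi tsd bel tah mrbq efrne
Hunk 5: at line 1 remove [tsd,bel,tah] add [jkast] -> 5 lines: eupda snmxi jkast mrbq efrne
Final line 1: eupda

Answer: eupda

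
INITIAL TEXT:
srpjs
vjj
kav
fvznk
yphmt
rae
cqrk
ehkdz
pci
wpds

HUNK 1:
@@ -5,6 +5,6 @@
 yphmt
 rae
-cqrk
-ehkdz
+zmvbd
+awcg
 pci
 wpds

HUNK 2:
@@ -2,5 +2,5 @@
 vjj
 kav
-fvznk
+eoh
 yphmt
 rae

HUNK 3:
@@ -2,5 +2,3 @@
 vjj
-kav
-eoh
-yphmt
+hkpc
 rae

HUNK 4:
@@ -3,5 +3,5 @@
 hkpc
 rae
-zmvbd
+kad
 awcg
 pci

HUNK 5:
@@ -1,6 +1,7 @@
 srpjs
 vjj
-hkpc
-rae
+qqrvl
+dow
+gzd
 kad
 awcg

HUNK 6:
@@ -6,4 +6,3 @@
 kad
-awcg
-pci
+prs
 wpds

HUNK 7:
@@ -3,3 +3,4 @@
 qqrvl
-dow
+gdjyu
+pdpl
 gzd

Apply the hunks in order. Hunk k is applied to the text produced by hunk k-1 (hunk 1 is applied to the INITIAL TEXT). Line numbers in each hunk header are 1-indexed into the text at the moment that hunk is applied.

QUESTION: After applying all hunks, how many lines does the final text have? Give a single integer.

Hunk 1: at line 5 remove [cqrk,ehkdz] add [zmvbd,awcg] -> 10 lines: srpjs vjj kav fvznk yphmt rae zmvbd awcg pci wpds
Hunk 2: at line 2 remove [fvznk] add [eoh] -> 10 lines: srpjs vjj kav eoh yphmt rae zmvbd awcg pci wpds
Hunk 3: at line 2 remove [kav,eoh,yphmt] add [hkpc] -> 8 lines: srpjs vjj hkpc rae zmvbd awcg pci wpds
Hunk 4: at line 3 remove [zmvbd] add [kad] -> 8 lines: srpjs vjj hkpc rae kad awcg pci wpds
Hunk 5: at line 1 remove [hkpc,rae] add [qqrvl,dow,gzd] -> 9 lines: srpjs vjj qqrvl dow gzd kad awcg pci wpds
Hunk 6: at line 6 remove [awcg,pci] add [prs] -> 8 lines: srpjs vjj qqrvl dow gzd kad prs wpds
Hunk 7: at line 3 remove [dow] add [gdjyu,pdpl] -> 9 lines: srpjs vjj qqrvl gdjyu pdpl gzd kad prs wpds
Final line count: 9

Answer: 9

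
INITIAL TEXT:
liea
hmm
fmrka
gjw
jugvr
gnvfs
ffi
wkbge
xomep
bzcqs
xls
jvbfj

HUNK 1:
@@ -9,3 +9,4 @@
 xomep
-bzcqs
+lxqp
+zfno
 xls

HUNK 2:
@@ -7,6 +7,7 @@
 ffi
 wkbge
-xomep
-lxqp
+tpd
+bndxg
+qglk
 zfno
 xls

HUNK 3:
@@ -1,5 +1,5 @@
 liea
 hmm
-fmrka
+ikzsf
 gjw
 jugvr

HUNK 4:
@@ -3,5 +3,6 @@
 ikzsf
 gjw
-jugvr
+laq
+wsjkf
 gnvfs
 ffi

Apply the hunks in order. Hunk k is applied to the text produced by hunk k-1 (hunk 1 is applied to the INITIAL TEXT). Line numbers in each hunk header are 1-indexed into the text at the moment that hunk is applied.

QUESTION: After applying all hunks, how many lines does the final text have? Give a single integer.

Hunk 1: at line 9 remove [bzcqs] add [lxqp,zfno] -> 13 lines: liea hmm fmrka gjw jugvr gnvfs ffi wkbge xomep lxqp zfno xls jvbfj
Hunk 2: at line 7 remove [xomep,lxqp] add [tpd,bndxg,qglk] -> 14 lines: liea hmm fmrka gjw jugvr gnvfs ffi wkbge tpd bndxg qglk zfno xls jvbfj
Hunk 3: at line 1 remove [fmrka] add [ikzsf] -> 14 lines: liea hmm ikzsf gjw jugvr gnvfs ffi wkbge tpd bndxg qglk zfno xls jvbfj
Hunk 4: at line 3 remove [jugvr] add [laq,wsjkf] -> 15 lines: liea hmm ikzsf gjw laq wsjkf gnvfs ffi wkbge tpd bndxg qglk zfno xls jvbfj
Final line count: 15

Answer: 15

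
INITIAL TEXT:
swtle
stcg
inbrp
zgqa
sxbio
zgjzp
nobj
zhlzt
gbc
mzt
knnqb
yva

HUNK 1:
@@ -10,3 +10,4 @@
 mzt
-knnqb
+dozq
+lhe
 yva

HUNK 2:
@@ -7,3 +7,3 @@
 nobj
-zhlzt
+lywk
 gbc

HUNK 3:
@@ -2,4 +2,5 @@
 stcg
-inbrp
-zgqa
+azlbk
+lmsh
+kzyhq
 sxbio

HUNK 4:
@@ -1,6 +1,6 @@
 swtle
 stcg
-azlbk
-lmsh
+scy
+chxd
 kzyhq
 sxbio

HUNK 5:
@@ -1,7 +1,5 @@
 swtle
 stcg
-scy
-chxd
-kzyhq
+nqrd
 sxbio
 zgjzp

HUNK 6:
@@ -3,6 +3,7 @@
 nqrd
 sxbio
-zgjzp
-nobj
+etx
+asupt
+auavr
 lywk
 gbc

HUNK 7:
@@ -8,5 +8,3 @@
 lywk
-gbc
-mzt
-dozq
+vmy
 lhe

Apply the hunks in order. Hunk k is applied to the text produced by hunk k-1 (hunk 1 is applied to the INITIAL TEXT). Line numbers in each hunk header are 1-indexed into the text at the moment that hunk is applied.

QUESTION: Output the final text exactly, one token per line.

Hunk 1: at line 10 remove [knnqb] add [dozq,lhe] -> 13 lines: swtle stcg inbrp zgqa sxbio zgjzp nobj zhlzt gbc mzt dozq lhe yva
Hunk 2: at line 7 remove [zhlzt] add [lywk] -> 13 lines: swtle stcg inbrp zgqa sxbio zgjzp nobj lywk gbc mzt dozq lhe yva
Hunk 3: at line 2 remove [inbrp,zgqa] add [azlbk,lmsh,kzyhq] -> 14 lines: swtle stcg azlbk lmsh kzyhq sxbio zgjzp nobj lywk gbc mzt dozq lhe yva
Hunk 4: at line 1 remove [azlbk,lmsh] add [scy,chxd] -> 14 lines: swtle stcg scy chxd kzyhq sxbio zgjzp nobj lywk gbc mzt dozq lhe yva
Hunk 5: at line 1 remove [scy,chxd,kzyhq] add [nqrd] -> 12 lines: swtle stcg nqrd sxbio zgjzp nobj lywk gbc mzt dozq lhe yva
Hunk 6: at line 3 remove [zgjzp,nobj] add [etx,asupt,auavr] -> 13 lines: swtle stcg nqrd sxbio etx asupt auavr lywk gbc mzt dozq lhe yva
Hunk 7: at line 8 remove [gbc,mzt,dozq] add [vmy] -> 11 lines: swtle stcg nqrd sxbio etx asupt auavr lywk vmy lhe yva

Answer: swtle
stcg
nqrd
sxbio
etx
asupt
auavr
lywk
vmy
lhe
yva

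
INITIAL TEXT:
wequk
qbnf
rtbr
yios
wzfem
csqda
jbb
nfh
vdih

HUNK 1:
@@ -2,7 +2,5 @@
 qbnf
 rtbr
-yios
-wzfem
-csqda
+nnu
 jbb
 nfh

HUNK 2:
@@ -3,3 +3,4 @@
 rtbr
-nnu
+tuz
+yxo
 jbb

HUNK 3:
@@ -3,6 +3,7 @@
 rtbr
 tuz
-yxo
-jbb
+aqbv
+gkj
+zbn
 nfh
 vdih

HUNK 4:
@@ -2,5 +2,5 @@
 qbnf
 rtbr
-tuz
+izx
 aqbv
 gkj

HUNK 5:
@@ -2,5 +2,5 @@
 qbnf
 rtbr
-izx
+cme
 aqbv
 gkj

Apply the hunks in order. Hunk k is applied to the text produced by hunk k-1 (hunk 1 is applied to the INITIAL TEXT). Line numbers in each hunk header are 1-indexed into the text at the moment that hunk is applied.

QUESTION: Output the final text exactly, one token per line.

Answer: wequk
qbnf
rtbr
cme
aqbv
gkj
zbn
nfh
vdih

Derivation:
Hunk 1: at line 2 remove [yios,wzfem,csqda] add [nnu] -> 7 lines: wequk qbnf rtbr nnu jbb nfh vdih
Hunk 2: at line 3 remove [nnu] add [tuz,yxo] -> 8 lines: wequk qbnf rtbr tuz yxo jbb nfh vdih
Hunk 3: at line 3 remove [yxo,jbb] add [aqbv,gkj,zbn] -> 9 lines: wequk qbnf rtbr tuz aqbv gkj zbn nfh vdih
Hunk 4: at line 2 remove [tuz] add [izx] -> 9 lines: wequk qbnf rtbr izx aqbv gkj zbn nfh vdih
Hunk 5: at line 2 remove [izx] add [cme] -> 9 lines: wequk qbnf rtbr cme aqbv gkj zbn nfh vdih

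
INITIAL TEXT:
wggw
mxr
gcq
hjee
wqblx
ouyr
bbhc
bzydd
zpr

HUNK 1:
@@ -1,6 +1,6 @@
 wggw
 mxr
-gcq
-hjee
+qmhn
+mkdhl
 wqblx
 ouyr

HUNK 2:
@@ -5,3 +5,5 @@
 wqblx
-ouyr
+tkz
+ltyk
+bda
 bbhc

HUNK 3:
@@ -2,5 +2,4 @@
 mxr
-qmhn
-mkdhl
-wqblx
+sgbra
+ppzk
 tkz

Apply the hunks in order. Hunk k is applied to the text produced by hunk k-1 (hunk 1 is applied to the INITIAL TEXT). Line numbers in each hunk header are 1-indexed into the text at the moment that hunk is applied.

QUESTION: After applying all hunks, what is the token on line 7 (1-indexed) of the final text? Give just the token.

Answer: bda

Derivation:
Hunk 1: at line 1 remove [gcq,hjee] add [qmhn,mkdhl] -> 9 lines: wggw mxr qmhn mkdhl wqblx ouyr bbhc bzydd zpr
Hunk 2: at line 5 remove [ouyr] add [tkz,ltyk,bda] -> 11 lines: wggw mxr qmhn mkdhl wqblx tkz ltyk bda bbhc bzydd zpr
Hunk 3: at line 2 remove [qmhn,mkdhl,wqblx] add [sgbra,ppzk] -> 10 lines: wggw mxr sgbra ppzk tkz ltyk bda bbhc bzydd zpr
Final line 7: bda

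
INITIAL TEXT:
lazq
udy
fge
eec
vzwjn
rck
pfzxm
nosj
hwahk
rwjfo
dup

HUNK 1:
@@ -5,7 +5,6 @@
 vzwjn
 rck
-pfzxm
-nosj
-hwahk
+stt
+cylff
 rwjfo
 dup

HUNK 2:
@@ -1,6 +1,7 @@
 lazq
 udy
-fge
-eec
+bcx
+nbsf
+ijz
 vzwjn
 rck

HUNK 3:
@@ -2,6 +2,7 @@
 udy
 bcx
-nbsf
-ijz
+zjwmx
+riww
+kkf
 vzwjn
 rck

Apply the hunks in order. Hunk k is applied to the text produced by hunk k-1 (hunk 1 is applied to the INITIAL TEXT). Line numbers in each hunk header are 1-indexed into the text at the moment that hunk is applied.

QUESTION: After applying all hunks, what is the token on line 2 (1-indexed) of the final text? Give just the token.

Hunk 1: at line 5 remove [pfzxm,nosj,hwahk] add [stt,cylff] -> 10 lines: lazq udy fge eec vzwjn rck stt cylff rwjfo dup
Hunk 2: at line 1 remove [fge,eec] add [bcx,nbsf,ijz] -> 11 lines: lazq udy bcx nbsf ijz vzwjn rck stt cylff rwjfo dup
Hunk 3: at line 2 remove [nbsf,ijz] add [zjwmx,riww,kkf] -> 12 lines: lazq udy bcx zjwmx riww kkf vzwjn rck stt cylff rwjfo dup
Final line 2: udy

Answer: udy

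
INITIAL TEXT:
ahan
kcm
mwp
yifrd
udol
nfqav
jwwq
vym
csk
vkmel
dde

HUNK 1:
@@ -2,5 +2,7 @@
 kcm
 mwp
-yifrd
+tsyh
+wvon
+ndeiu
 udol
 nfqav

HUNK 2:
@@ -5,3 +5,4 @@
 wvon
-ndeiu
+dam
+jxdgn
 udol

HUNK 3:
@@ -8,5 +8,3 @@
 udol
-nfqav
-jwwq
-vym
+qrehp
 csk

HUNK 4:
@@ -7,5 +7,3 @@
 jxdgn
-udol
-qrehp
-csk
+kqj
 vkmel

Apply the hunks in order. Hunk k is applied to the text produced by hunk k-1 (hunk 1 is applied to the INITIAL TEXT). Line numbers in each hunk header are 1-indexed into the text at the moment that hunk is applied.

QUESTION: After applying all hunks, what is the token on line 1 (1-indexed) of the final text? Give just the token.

Hunk 1: at line 2 remove [yifrd] add [tsyh,wvon,ndeiu] -> 13 lines: ahan kcm mwp tsyh wvon ndeiu udol nfqav jwwq vym csk vkmel dde
Hunk 2: at line 5 remove [ndeiu] add [dam,jxdgn] -> 14 lines: ahan kcm mwp tsyh wvon dam jxdgn udol nfqav jwwq vym csk vkmel dde
Hunk 3: at line 8 remove [nfqav,jwwq,vym] add [qrehp] -> 12 lines: ahan kcm mwp tsyh wvon dam jxdgn udol qrehp csk vkmel dde
Hunk 4: at line 7 remove [udol,qrehp,csk] add [kqj] -> 10 lines: ahan kcm mwp tsyh wvon dam jxdgn kqj vkmel dde
Final line 1: ahan

Answer: ahan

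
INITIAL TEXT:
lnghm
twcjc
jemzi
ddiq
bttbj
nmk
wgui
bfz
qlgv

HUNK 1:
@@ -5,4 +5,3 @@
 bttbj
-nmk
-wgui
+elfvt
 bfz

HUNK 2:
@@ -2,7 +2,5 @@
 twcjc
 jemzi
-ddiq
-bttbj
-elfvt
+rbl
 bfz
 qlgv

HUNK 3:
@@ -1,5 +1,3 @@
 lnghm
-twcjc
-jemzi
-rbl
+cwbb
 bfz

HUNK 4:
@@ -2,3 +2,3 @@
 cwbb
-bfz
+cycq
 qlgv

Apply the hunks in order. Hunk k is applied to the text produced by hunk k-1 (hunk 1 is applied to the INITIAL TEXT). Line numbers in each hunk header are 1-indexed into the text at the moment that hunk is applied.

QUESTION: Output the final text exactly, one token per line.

Hunk 1: at line 5 remove [nmk,wgui] add [elfvt] -> 8 lines: lnghm twcjc jemzi ddiq bttbj elfvt bfz qlgv
Hunk 2: at line 2 remove [ddiq,bttbj,elfvt] add [rbl] -> 6 lines: lnghm twcjc jemzi rbl bfz qlgv
Hunk 3: at line 1 remove [twcjc,jemzi,rbl] add [cwbb] -> 4 lines: lnghm cwbb bfz qlgv
Hunk 4: at line 2 remove [bfz] add [cycq] -> 4 lines: lnghm cwbb cycq qlgv

Answer: lnghm
cwbb
cycq
qlgv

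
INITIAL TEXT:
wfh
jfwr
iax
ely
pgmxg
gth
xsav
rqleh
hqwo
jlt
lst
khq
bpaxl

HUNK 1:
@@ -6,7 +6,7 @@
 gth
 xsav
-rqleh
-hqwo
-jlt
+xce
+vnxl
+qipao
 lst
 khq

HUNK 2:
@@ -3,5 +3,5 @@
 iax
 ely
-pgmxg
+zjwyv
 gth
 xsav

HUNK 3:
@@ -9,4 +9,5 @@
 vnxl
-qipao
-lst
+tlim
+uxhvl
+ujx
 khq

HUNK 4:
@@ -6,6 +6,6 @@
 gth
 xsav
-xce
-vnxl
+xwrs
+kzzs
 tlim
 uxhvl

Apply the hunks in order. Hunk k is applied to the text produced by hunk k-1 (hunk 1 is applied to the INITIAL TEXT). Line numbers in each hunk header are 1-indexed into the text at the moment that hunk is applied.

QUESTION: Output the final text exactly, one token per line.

Hunk 1: at line 6 remove [rqleh,hqwo,jlt] add [xce,vnxl,qipao] -> 13 lines: wfh jfwr iax ely pgmxg gth xsav xce vnxl qipao lst khq bpaxl
Hunk 2: at line 3 remove [pgmxg] add [zjwyv] -> 13 lines: wfh jfwr iax ely zjwyv gth xsav xce vnxl qipao lst khq bpaxl
Hunk 3: at line 9 remove [qipao,lst] add [tlim,uxhvl,ujx] -> 14 lines: wfh jfwr iax ely zjwyv gth xsav xce vnxl tlim uxhvl ujx khq bpaxl
Hunk 4: at line 6 remove [xce,vnxl] add [xwrs,kzzs] -> 14 lines: wfh jfwr iax ely zjwyv gth xsav xwrs kzzs tlim uxhvl ujx khq bpaxl

Answer: wfh
jfwr
iax
ely
zjwyv
gth
xsav
xwrs
kzzs
tlim
uxhvl
ujx
khq
bpaxl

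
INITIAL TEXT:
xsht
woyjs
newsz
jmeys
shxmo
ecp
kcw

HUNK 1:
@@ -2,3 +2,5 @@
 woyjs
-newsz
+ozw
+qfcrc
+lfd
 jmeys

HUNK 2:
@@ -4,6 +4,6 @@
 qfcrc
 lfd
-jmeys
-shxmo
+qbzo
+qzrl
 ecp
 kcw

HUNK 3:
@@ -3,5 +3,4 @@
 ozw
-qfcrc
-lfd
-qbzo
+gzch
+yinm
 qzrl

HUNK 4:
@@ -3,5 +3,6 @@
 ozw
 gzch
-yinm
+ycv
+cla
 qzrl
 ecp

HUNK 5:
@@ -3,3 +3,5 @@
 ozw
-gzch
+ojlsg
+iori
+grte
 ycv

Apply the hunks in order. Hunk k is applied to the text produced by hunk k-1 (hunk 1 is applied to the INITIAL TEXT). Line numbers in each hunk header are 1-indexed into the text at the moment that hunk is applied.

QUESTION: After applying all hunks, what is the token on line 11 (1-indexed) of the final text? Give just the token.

Answer: kcw

Derivation:
Hunk 1: at line 2 remove [newsz] add [ozw,qfcrc,lfd] -> 9 lines: xsht woyjs ozw qfcrc lfd jmeys shxmo ecp kcw
Hunk 2: at line 4 remove [jmeys,shxmo] add [qbzo,qzrl] -> 9 lines: xsht woyjs ozw qfcrc lfd qbzo qzrl ecp kcw
Hunk 3: at line 3 remove [qfcrc,lfd,qbzo] add [gzch,yinm] -> 8 lines: xsht woyjs ozw gzch yinm qzrl ecp kcw
Hunk 4: at line 3 remove [yinm] add [ycv,cla] -> 9 lines: xsht woyjs ozw gzch ycv cla qzrl ecp kcw
Hunk 5: at line 3 remove [gzch] add [ojlsg,iori,grte] -> 11 lines: xsht woyjs ozw ojlsg iori grte ycv cla qzrl ecp kcw
Final line 11: kcw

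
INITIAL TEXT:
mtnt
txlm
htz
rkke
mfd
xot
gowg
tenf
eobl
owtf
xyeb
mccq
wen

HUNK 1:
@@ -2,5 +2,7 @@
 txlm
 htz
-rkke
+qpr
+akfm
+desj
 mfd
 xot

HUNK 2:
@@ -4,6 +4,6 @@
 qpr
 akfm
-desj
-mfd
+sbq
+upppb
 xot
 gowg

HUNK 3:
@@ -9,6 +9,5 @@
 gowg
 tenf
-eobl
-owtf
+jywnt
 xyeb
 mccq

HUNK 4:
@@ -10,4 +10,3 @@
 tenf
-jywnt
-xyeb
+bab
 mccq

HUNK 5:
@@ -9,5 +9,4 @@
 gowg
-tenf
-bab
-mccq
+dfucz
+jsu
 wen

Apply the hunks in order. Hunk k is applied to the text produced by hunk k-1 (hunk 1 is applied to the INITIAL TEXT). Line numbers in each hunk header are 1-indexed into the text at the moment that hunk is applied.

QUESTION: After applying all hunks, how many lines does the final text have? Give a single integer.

Hunk 1: at line 2 remove [rkke] add [qpr,akfm,desj] -> 15 lines: mtnt txlm htz qpr akfm desj mfd xot gowg tenf eobl owtf xyeb mccq wen
Hunk 2: at line 4 remove [desj,mfd] add [sbq,upppb] -> 15 lines: mtnt txlm htz qpr akfm sbq upppb xot gowg tenf eobl owtf xyeb mccq wen
Hunk 3: at line 9 remove [eobl,owtf] add [jywnt] -> 14 lines: mtnt txlm htz qpr akfm sbq upppb xot gowg tenf jywnt xyeb mccq wen
Hunk 4: at line 10 remove [jywnt,xyeb] add [bab] -> 13 lines: mtnt txlm htz qpr akfm sbq upppb xot gowg tenf bab mccq wen
Hunk 5: at line 9 remove [tenf,bab,mccq] add [dfucz,jsu] -> 12 lines: mtnt txlm htz qpr akfm sbq upppb xot gowg dfucz jsu wen
Final line count: 12

Answer: 12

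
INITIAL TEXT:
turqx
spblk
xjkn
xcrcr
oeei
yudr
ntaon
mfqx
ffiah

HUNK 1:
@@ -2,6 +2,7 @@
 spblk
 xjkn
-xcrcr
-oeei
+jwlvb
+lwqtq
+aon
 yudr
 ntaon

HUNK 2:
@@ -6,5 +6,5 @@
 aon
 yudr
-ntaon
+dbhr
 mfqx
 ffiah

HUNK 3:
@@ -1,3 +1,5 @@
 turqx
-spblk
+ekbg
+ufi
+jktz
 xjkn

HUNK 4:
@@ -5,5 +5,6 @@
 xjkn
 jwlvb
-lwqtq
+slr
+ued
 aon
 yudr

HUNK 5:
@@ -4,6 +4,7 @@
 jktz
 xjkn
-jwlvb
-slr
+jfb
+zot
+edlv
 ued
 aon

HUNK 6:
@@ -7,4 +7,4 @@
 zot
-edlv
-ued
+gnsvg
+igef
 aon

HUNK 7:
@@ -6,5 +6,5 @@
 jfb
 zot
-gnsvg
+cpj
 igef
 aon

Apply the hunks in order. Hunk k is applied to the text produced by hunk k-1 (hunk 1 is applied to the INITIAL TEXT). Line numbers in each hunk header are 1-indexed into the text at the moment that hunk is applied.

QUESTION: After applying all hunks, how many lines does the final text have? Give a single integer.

Hunk 1: at line 2 remove [xcrcr,oeei] add [jwlvb,lwqtq,aon] -> 10 lines: turqx spblk xjkn jwlvb lwqtq aon yudr ntaon mfqx ffiah
Hunk 2: at line 6 remove [ntaon] add [dbhr] -> 10 lines: turqx spblk xjkn jwlvb lwqtq aon yudr dbhr mfqx ffiah
Hunk 3: at line 1 remove [spblk] add [ekbg,ufi,jktz] -> 12 lines: turqx ekbg ufi jktz xjkn jwlvb lwqtq aon yudr dbhr mfqx ffiah
Hunk 4: at line 5 remove [lwqtq] add [slr,ued] -> 13 lines: turqx ekbg ufi jktz xjkn jwlvb slr ued aon yudr dbhr mfqx ffiah
Hunk 5: at line 4 remove [jwlvb,slr] add [jfb,zot,edlv] -> 14 lines: turqx ekbg ufi jktz xjkn jfb zot edlv ued aon yudr dbhr mfqx ffiah
Hunk 6: at line 7 remove [edlv,ued] add [gnsvg,igef] -> 14 lines: turqx ekbg ufi jktz xjkn jfb zot gnsvg igef aon yudr dbhr mfqx ffiah
Hunk 7: at line 6 remove [gnsvg] add [cpj] -> 14 lines: turqx ekbg ufi jktz xjkn jfb zot cpj igef aon yudr dbhr mfqx ffiah
Final line count: 14

Answer: 14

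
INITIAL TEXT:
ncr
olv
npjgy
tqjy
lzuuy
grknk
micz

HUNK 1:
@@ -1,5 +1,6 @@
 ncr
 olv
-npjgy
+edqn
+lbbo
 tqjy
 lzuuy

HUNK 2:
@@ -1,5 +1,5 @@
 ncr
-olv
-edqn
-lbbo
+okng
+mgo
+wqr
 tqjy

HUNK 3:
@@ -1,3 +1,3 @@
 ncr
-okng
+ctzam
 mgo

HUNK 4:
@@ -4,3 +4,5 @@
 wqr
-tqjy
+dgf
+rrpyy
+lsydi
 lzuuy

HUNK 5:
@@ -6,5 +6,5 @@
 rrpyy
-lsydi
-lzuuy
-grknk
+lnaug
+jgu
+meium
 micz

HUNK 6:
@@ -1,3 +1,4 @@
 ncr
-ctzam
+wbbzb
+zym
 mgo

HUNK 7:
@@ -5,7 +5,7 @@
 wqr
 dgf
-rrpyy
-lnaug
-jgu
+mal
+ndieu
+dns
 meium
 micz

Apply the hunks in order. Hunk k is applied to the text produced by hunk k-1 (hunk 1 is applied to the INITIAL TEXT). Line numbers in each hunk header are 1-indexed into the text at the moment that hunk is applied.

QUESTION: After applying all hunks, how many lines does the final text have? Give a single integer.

Answer: 11

Derivation:
Hunk 1: at line 1 remove [npjgy] add [edqn,lbbo] -> 8 lines: ncr olv edqn lbbo tqjy lzuuy grknk micz
Hunk 2: at line 1 remove [olv,edqn,lbbo] add [okng,mgo,wqr] -> 8 lines: ncr okng mgo wqr tqjy lzuuy grknk micz
Hunk 3: at line 1 remove [okng] add [ctzam] -> 8 lines: ncr ctzam mgo wqr tqjy lzuuy grknk micz
Hunk 4: at line 4 remove [tqjy] add [dgf,rrpyy,lsydi] -> 10 lines: ncr ctzam mgo wqr dgf rrpyy lsydi lzuuy grknk micz
Hunk 5: at line 6 remove [lsydi,lzuuy,grknk] add [lnaug,jgu,meium] -> 10 lines: ncr ctzam mgo wqr dgf rrpyy lnaug jgu meium micz
Hunk 6: at line 1 remove [ctzam] add [wbbzb,zym] -> 11 lines: ncr wbbzb zym mgo wqr dgf rrpyy lnaug jgu meium micz
Hunk 7: at line 5 remove [rrpyy,lnaug,jgu] add [mal,ndieu,dns] -> 11 lines: ncr wbbzb zym mgo wqr dgf mal ndieu dns meium micz
Final line count: 11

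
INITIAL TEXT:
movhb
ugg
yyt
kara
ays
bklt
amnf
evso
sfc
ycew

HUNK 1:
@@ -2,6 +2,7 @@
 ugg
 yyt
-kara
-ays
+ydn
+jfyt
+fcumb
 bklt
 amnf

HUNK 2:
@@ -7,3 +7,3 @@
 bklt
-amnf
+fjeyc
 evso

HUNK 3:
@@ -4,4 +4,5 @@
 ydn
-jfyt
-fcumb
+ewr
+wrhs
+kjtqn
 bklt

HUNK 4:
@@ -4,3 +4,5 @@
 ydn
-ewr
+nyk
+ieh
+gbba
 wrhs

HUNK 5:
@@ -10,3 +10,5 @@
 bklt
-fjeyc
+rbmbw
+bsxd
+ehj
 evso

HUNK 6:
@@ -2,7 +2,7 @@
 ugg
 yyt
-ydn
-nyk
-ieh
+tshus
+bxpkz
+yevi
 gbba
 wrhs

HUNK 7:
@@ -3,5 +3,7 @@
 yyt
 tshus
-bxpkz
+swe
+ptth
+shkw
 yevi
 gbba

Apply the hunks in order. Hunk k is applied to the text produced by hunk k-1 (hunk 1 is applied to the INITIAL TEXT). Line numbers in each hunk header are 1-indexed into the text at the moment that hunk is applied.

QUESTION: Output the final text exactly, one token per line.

Answer: movhb
ugg
yyt
tshus
swe
ptth
shkw
yevi
gbba
wrhs
kjtqn
bklt
rbmbw
bsxd
ehj
evso
sfc
ycew

Derivation:
Hunk 1: at line 2 remove [kara,ays] add [ydn,jfyt,fcumb] -> 11 lines: movhb ugg yyt ydn jfyt fcumb bklt amnf evso sfc ycew
Hunk 2: at line 7 remove [amnf] add [fjeyc] -> 11 lines: movhb ugg yyt ydn jfyt fcumb bklt fjeyc evso sfc ycew
Hunk 3: at line 4 remove [jfyt,fcumb] add [ewr,wrhs,kjtqn] -> 12 lines: movhb ugg yyt ydn ewr wrhs kjtqn bklt fjeyc evso sfc ycew
Hunk 4: at line 4 remove [ewr] add [nyk,ieh,gbba] -> 14 lines: movhb ugg yyt ydn nyk ieh gbba wrhs kjtqn bklt fjeyc evso sfc ycew
Hunk 5: at line 10 remove [fjeyc] add [rbmbw,bsxd,ehj] -> 16 lines: movhb ugg yyt ydn nyk ieh gbba wrhs kjtqn bklt rbmbw bsxd ehj evso sfc ycew
Hunk 6: at line 2 remove [ydn,nyk,ieh] add [tshus,bxpkz,yevi] -> 16 lines: movhb ugg yyt tshus bxpkz yevi gbba wrhs kjtqn bklt rbmbw bsxd ehj evso sfc ycew
Hunk 7: at line 3 remove [bxpkz] add [swe,ptth,shkw] -> 18 lines: movhb ugg yyt tshus swe ptth shkw yevi gbba wrhs kjtqn bklt rbmbw bsxd ehj evso sfc ycew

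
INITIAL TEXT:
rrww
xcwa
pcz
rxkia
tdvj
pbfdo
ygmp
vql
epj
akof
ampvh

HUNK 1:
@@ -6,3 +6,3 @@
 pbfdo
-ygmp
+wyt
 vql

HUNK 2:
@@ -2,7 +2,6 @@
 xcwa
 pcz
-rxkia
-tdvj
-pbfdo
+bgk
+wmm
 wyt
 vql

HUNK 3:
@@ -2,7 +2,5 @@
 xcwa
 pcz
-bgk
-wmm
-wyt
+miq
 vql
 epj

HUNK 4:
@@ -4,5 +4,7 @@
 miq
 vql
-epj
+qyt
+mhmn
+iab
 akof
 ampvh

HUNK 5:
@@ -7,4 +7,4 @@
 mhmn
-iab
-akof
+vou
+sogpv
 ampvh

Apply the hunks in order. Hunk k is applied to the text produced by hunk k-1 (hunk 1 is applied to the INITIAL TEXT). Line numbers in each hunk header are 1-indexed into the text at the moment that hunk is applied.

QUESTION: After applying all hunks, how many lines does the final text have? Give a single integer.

Answer: 10

Derivation:
Hunk 1: at line 6 remove [ygmp] add [wyt] -> 11 lines: rrww xcwa pcz rxkia tdvj pbfdo wyt vql epj akof ampvh
Hunk 2: at line 2 remove [rxkia,tdvj,pbfdo] add [bgk,wmm] -> 10 lines: rrww xcwa pcz bgk wmm wyt vql epj akof ampvh
Hunk 3: at line 2 remove [bgk,wmm,wyt] add [miq] -> 8 lines: rrww xcwa pcz miq vql epj akof ampvh
Hunk 4: at line 4 remove [epj] add [qyt,mhmn,iab] -> 10 lines: rrww xcwa pcz miq vql qyt mhmn iab akof ampvh
Hunk 5: at line 7 remove [iab,akof] add [vou,sogpv] -> 10 lines: rrww xcwa pcz miq vql qyt mhmn vou sogpv ampvh
Final line count: 10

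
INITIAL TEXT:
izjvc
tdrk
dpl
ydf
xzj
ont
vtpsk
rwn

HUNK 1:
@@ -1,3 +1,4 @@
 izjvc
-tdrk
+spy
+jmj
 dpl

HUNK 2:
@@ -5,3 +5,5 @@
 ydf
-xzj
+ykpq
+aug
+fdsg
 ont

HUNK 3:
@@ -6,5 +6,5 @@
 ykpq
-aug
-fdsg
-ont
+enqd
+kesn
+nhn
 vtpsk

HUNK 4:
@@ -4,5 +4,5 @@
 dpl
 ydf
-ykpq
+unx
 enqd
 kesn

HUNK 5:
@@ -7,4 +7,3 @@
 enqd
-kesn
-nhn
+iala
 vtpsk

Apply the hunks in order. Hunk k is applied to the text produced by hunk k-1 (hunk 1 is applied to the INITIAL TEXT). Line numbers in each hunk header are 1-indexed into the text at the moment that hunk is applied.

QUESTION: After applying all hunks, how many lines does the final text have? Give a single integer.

Hunk 1: at line 1 remove [tdrk] add [spy,jmj] -> 9 lines: izjvc spy jmj dpl ydf xzj ont vtpsk rwn
Hunk 2: at line 5 remove [xzj] add [ykpq,aug,fdsg] -> 11 lines: izjvc spy jmj dpl ydf ykpq aug fdsg ont vtpsk rwn
Hunk 3: at line 6 remove [aug,fdsg,ont] add [enqd,kesn,nhn] -> 11 lines: izjvc spy jmj dpl ydf ykpq enqd kesn nhn vtpsk rwn
Hunk 4: at line 4 remove [ykpq] add [unx] -> 11 lines: izjvc spy jmj dpl ydf unx enqd kesn nhn vtpsk rwn
Hunk 5: at line 7 remove [kesn,nhn] add [iala] -> 10 lines: izjvc spy jmj dpl ydf unx enqd iala vtpsk rwn
Final line count: 10

Answer: 10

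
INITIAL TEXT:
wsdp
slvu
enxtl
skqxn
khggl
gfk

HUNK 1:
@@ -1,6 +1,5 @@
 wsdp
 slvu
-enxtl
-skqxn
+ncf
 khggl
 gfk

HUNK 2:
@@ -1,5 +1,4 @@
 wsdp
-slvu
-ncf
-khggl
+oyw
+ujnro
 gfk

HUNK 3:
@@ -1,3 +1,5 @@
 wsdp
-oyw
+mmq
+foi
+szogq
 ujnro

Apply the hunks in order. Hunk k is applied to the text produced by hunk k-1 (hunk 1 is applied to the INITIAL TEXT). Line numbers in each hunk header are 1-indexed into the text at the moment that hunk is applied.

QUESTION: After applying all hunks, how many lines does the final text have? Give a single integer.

Answer: 6

Derivation:
Hunk 1: at line 1 remove [enxtl,skqxn] add [ncf] -> 5 lines: wsdp slvu ncf khggl gfk
Hunk 2: at line 1 remove [slvu,ncf,khggl] add [oyw,ujnro] -> 4 lines: wsdp oyw ujnro gfk
Hunk 3: at line 1 remove [oyw] add [mmq,foi,szogq] -> 6 lines: wsdp mmq foi szogq ujnro gfk
Final line count: 6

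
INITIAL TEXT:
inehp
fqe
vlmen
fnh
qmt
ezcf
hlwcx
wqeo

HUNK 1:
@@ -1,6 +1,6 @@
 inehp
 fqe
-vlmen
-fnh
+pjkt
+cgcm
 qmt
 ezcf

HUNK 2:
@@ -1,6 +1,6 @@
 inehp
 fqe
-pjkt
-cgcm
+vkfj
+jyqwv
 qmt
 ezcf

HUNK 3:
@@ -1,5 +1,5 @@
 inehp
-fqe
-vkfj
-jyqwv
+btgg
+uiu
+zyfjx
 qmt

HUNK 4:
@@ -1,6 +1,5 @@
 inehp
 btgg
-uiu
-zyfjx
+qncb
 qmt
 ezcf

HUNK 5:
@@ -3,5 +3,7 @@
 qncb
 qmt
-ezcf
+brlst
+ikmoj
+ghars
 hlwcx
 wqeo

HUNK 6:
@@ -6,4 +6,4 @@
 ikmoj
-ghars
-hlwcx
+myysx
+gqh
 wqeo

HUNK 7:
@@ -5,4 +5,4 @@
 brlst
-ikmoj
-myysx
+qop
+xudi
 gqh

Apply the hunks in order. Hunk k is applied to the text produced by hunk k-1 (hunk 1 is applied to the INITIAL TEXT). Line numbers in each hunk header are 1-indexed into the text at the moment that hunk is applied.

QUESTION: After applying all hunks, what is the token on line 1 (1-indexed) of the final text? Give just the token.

Answer: inehp

Derivation:
Hunk 1: at line 1 remove [vlmen,fnh] add [pjkt,cgcm] -> 8 lines: inehp fqe pjkt cgcm qmt ezcf hlwcx wqeo
Hunk 2: at line 1 remove [pjkt,cgcm] add [vkfj,jyqwv] -> 8 lines: inehp fqe vkfj jyqwv qmt ezcf hlwcx wqeo
Hunk 3: at line 1 remove [fqe,vkfj,jyqwv] add [btgg,uiu,zyfjx] -> 8 lines: inehp btgg uiu zyfjx qmt ezcf hlwcx wqeo
Hunk 4: at line 1 remove [uiu,zyfjx] add [qncb] -> 7 lines: inehp btgg qncb qmt ezcf hlwcx wqeo
Hunk 5: at line 3 remove [ezcf] add [brlst,ikmoj,ghars] -> 9 lines: inehp btgg qncb qmt brlst ikmoj ghars hlwcx wqeo
Hunk 6: at line 6 remove [ghars,hlwcx] add [myysx,gqh] -> 9 lines: inehp btgg qncb qmt brlst ikmoj myysx gqh wqeo
Hunk 7: at line 5 remove [ikmoj,myysx] add [qop,xudi] -> 9 lines: inehp btgg qncb qmt brlst qop xudi gqh wqeo
Final line 1: inehp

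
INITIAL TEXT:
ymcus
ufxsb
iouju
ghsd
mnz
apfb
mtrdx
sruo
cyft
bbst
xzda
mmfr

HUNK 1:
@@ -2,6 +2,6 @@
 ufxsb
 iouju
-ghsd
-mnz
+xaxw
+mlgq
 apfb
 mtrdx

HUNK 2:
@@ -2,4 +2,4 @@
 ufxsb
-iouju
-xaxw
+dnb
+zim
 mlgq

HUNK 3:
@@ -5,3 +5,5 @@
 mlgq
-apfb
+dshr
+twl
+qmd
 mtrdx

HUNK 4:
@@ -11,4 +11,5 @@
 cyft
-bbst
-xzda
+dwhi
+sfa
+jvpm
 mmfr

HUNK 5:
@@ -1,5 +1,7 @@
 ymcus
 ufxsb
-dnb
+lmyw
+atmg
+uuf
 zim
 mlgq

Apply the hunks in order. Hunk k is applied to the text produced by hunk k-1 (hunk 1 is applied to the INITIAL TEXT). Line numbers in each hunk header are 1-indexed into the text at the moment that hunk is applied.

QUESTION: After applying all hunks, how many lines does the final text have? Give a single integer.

Answer: 17

Derivation:
Hunk 1: at line 2 remove [ghsd,mnz] add [xaxw,mlgq] -> 12 lines: ymcus ufxsb iouju xaxw mlgq apfb mtrdx sruo cyft bbst xzda mmfr
Hunk 2: at line 2 remove [iouju,xaxw] add [dnb,zim] -> 12 lines: ymcus ufxsb dnb zim mlgq apfb mtrdx sruo cyft bbst xzda mmfr
Hunk 3: at line 5 remove [apfb] add [dshr,twl,qmd] -> 14 lines: ymcus ufxsb dnb zim mlgq dshr twl qmd mtrdx sruo cyft bbst xzda mmfr
Hunk 4: at line 11 remove [bbst,xzda] add [dwhi,sfa,jvpm] -> 15 lines: ymcus ufxsb dnb zim mlgq dshr twl qmd mtrdx sruo cyft dwhi sfa jvpm mmfr
Hunk 5: at line 1 remove [dnb] add [lmyw,atmg,uuf] -> 17 lines: ymcus ufxsb lmyw atmg uuf zim mlgq dshr twl qmd mtrdx sruo cyft dwhi sfa jvpm mmfr
Final line count: 17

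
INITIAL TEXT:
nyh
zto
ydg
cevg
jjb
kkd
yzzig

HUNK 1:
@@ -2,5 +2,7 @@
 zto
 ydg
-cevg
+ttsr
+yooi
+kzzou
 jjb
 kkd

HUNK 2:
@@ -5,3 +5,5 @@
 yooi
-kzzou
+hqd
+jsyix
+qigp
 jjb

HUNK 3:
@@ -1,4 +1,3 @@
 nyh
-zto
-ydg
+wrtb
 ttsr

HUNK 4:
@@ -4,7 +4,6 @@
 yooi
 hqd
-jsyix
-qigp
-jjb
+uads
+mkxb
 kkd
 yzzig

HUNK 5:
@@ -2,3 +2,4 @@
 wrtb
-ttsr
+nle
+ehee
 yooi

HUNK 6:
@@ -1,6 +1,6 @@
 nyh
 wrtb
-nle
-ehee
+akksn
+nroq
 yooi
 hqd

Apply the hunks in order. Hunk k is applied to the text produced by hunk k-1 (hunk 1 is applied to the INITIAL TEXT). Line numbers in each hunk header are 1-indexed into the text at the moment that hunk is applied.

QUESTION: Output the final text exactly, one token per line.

Answer: nyh
wrtb
akksn
nroq
yooi
hqd
uads
mkxb
kkd
yzzig

Derivation:
Hunk 1: at line 2 remove [cevg] add [ttsr,yooi,kzzou] -> 9 lines: nyh zto ydg ttsr yooi kzzou jjb kkd yzzig
Hunk 2: at line 5 remove [kzzou] add [hqd,jsyix,qigp] -> 11 lines: nyh zto ydg ttsr yooi hqd jsyix qigp jjb kkd yzzig
Hunk 3: at line 1 remove [zto,ydg] add [wrtb] -> 10 lines: nyh wrtb ttsr yooi hqd jsyix qigp jjb kkd yzzig
Hunk 4: at line 4 remove [jsyix,qigp,jjb] add [uads,mkxb] -> 9 lines: nyh wrtb ttsr yooi hqd uads mkxb kkd yzzig
Hunk 5: at line 2 remove [ttsr] add [nle,ehee] -> 10 lines: nyh wrtb nle ehee yooi hqd uads mkxb kkd yzzig
Hunk 6: at line 1 remove [nle,ehee] add [akksn,nroq] -> 10 lines: nyh wrtb akksn nroq yooi hqd uads mkxb kkd yzzig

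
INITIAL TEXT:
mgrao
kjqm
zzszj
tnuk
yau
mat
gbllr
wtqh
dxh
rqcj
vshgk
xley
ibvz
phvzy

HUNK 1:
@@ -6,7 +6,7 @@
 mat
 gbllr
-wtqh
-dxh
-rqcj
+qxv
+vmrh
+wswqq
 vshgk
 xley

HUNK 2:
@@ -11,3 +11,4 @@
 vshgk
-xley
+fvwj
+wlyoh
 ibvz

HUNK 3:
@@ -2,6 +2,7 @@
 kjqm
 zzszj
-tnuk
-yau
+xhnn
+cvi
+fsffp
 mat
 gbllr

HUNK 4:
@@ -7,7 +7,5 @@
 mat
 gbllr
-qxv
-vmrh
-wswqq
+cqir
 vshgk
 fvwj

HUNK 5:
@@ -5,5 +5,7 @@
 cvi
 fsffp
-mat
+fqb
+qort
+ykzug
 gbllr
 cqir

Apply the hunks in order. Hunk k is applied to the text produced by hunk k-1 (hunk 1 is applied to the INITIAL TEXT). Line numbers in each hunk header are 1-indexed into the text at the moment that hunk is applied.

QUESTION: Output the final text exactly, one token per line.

Answer: mgrao
kjqm
zzszj
xhnn
cvi
fsffp
fqb
qort
ykzug
gbllr
cqir
vshgk
fvwj
wlyoh
ibvz
phvzy

Derivation:
Hunk 1: at line 6 remove [wtqh,dxh,rqcj] add [qxv,vmrh,wswqq] -> 14 lines: mgrao kjqm zzszj tnuk yau mat gbllr qxv vmrh wswqq vshgk xley ibvz phvzy
Hunk 2: at line 11 remove [xley] add [fvwj,wlyoh] -> 15 lines: mgrao kjqm zzszj tnuk yau mat gbllr qxv vmrh wswqq vshgk fvwj wlyoh ibvz phvzy
Hunk 3: at line 2 remove [tnuk,yau] add [xhnn,cvi,fsffp] -> 16 lines: mgrao kjqm zzszj xhnn cvi fsffp mat gbllr qxv vmrh wswqq vshgk fvwj wlyoh ibvz phvzy
Hunk 4: at line 7 remove [qxv,vmrh,wswqq] add [cqir] -> 14 lines: mgrao kjqm zzszj xhnn cvi fsffp mat gbllr cqir vshgk fvwj wlyoh ibvz phvzy
Hunk 5: at line 5 remove [mat] add [fqb,qort,ykzug] -> 16 lines: mgrao kjqm zzszj xhnn cvi fsffp fqb qort ykzug gbllr cqir vshgk fvwj wlyoh ibvz phvzy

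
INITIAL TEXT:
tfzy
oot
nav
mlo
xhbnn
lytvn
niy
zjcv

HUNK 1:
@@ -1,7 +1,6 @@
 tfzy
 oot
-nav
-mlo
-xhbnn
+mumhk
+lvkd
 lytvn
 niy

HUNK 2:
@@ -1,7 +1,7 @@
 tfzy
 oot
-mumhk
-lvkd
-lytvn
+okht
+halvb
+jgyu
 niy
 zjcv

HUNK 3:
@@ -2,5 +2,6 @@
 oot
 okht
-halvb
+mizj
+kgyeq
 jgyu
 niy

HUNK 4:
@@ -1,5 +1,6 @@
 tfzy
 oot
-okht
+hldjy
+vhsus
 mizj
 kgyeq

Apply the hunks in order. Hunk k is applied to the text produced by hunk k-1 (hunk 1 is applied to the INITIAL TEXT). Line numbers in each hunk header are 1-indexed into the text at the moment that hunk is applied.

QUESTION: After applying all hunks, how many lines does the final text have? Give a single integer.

Hunk 1: at line 1 remove [nav,mlo,xhbnn] add [mumhk,lvkd] -> 7 lines: tfzy oot mumhk lvkd lytvn niy zjcv
Hunk 2: at line 1 remove [mumhk,lvkd,lytvn] add [okht,halvb,jgyu] -> 7 lines: tfzy oot okht halvb jgyu niy zjcv
Hunk 3: at line 2 remove [halvb] add [mizj,kgyeq] -> 8 lines: tfzy oot okht mizj kgyeq jgyu niy zjcv
Hunk 4: at line 1 remove [okht] add [hldjy,vhsus] -> 9 lines: tfzy oot hldjy vhsus mizj kgyeq jgyu niy zjcv
Final line count: 9

Answer: 9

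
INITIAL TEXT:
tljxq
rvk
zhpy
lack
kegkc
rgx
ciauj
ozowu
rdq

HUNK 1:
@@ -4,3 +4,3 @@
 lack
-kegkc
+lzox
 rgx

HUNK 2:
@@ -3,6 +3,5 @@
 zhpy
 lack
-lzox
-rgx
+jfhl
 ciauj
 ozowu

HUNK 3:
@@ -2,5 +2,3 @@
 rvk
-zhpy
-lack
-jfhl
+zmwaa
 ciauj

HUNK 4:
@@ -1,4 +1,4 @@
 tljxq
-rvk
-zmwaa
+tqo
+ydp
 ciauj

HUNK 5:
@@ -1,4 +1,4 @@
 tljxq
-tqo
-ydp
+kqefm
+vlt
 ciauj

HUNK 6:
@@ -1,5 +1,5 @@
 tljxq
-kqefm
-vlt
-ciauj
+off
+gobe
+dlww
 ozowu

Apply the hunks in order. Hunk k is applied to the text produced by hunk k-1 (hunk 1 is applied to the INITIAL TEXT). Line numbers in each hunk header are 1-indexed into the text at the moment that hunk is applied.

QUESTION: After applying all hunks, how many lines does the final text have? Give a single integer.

Hunk 1: at line 4 remove [kegkc] add [lzox] -> 9 lines: tljxq rvk zhpy lack lzox rgx ciauj ozowu rdq
Hunk 2: at line 3 remove [lzox,rgx] add [jfhl] -> 8 lines: tljxq rvk zhpy lack jfhl ciauj ozowu rdq
Hunk 3: at line 2 remove [zhpy,lack,jfhl] add [zmwaa] -> 6 lines: tljxq rvk zmwaa ciauj ozowu rdq
Hunk 4: at line 1 remove [rvk,zmwaa] add [tqo,ydp] -> 6 lines: tljxq tqo ydp ciauj ozowu rdq
Hunk 5: at line 1 remove [tqo,ydp] add [kqefm,vlt] -> 6 lines: tljxq kqefm vlt ciauj ozowu rdq
Hunk 6: at line 1 remove [kqefm,vlt,ciauj] add [off,gobe,dlww] -> 6 lines: tljxq off gobe dlww ozowu rdq
Final line count: 6

Answer: 6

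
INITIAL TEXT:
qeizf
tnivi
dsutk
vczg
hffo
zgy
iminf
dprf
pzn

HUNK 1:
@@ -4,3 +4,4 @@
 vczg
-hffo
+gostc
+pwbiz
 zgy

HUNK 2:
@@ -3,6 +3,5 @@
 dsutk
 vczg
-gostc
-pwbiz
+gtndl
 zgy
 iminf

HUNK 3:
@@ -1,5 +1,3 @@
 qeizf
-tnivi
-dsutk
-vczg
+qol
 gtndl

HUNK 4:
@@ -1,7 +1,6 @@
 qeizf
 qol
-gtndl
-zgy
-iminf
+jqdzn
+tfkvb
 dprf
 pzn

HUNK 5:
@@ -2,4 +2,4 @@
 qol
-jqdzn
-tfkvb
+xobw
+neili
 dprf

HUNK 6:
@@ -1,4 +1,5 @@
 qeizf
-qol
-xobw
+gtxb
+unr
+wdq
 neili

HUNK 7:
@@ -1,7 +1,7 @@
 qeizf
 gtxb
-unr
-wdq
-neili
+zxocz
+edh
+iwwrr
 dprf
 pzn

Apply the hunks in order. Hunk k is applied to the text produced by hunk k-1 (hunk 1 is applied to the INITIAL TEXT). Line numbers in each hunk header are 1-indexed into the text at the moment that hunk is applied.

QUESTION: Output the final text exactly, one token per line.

Hunk 1: at line 4 remove [hffo] add [gostc,pwbiz] -> 10 lines: qeizf tnivi dsutk vczg gostc pwbiz zgy iminf dprf pzn
Hunk 2: at line 3 remove [gostc,pwbiz] add [gtndl] -> 9 lines: qeizf tnivi dsutk vczg gtndl zgy iminf dprf pzn
Hunk 3: at line 1 remove [tnivi,dsutk,vczg] add [qol] -> 7 lines: qeizf qol gtndl zgy iminf dprf pzn
Hunk 4: at line 1 remove [gtndl,zgy,iminf] add [jqdzn,tfkvb] -> 6 lines: qeizf qol jqdzn tfkvb dprf pzn
Hunk 5: at line 2 remove [jqdzn,tfkvb] add [xobw,neili] -> 6 lines: qeizf qol xobw neili dprf pzn
Hunk 6: at line 1 remove [qol,xobw] add [gtxb,unr,wdq] -> 7 lines: qeizf gtxb unr wdq neili dprf pzn
Hunk 7: at line 1 remove [unr,wdq,neili] add [zxocz,edh,iwwrr] -> 7 lines: qeizf gtxb zxocz edh iwwrr dprf pzn

Answer: qeizf
gtxb
zxocz
edh
iwwrr
dprf
pzn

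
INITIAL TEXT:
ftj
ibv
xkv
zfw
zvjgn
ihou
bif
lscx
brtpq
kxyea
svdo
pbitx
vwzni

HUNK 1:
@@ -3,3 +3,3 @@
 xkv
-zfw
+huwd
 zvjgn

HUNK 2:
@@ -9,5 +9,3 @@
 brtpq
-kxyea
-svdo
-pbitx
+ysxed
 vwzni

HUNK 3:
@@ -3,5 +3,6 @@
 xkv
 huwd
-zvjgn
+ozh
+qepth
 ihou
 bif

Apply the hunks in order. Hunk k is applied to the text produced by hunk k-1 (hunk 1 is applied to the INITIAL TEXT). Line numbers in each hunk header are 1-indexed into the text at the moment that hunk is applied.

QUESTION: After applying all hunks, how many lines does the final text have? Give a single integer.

Hunk 1: at line 3 remove [zfw] add [huwd] -> 13 lines: ftj ibv xkv huwd zvjgn ihou bif lscx brtpq kxyea svdo pbitx vwzni
Hunk 2: at line 9 remove [kxyea,svdo,pbitx] add [ysxed] -> 11 lines: ftj ibv xkv huwd zvjgn ihou bif lscx brtpq ysxed vwzni
Hunk 3: at line 3 remove [zvjgn] add [ozh,qepth] -> 12 lines: ftj ibv xkv huwd ozh qepth ihou bif lscx brtpq ysxed vwzni
Final line count: 12

Answer: 12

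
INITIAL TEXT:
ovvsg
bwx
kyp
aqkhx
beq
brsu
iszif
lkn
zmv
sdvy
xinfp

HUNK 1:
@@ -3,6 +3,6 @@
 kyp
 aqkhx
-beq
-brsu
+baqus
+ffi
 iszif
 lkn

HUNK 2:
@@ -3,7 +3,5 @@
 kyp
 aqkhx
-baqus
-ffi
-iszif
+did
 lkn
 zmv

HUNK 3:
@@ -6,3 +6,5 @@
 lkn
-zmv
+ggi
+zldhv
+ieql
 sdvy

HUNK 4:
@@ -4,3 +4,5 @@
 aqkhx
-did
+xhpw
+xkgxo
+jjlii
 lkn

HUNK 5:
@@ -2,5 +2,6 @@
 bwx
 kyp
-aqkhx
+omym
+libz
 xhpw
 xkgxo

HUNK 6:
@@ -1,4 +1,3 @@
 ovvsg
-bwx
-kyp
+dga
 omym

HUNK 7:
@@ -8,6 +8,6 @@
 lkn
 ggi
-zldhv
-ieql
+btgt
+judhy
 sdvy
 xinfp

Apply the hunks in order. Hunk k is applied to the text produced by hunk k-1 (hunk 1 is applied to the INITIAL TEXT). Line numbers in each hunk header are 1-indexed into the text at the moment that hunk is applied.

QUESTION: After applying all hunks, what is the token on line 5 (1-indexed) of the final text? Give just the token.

Answer: xhpw

Derivation:
Hunk 1: at line 3 remove [beq,brsu] add [baqus,ffi] -> 11 lines: ovvsg bwx kyp aqkhx baqus ffi iszif lkn zmv sdvy xinfp
Hunk 2: at line 3 remove [baqus,ffi,iszif] add [did] -> 9 lines: ovvsg bwx kyp aqkhx did lkn zmv sdvy xinfp
Hunk 3: at line 6 remove [zmv] add [ggi,zldhv,ieql] -> 11 lines: ovvsg bwx kyp aqkhx did lkn ggi zldhv ieql sdvy xinfp
Hunk 4: at line 4 remove [did] add [xhpw,xkgxo,jjlii] -> 13 lines: ovvsg bwx kyp aqkhx xhpw xkgxo jjlii lkn ggi zldhv ieql sdvy xinfp
Hunk 5: at line 2 remove [aqkhx] add [omym,libz] -> 14 lines: ovvsg bwx kyp omym libz xhpw xkgxo jjlii lkn ggi zldhv ieql sdvy xinfp
Hunk 6: at line 1 remove [bwx,kyp] add [dga] -> 13 lines: ovvsg dga omym libz xhpw xkgxo jjlii lkn ggi zldhv ieql sdvy xinfp
Hunk 7: at line 8 remove [zldhv,ieql] add [btgt,judhy] -> 13 lines: ovvsg dga omym libz xhpw xkgxo jjlii lkn ggi btgt judhy sdvy xinfp
Final line 5: xhpw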